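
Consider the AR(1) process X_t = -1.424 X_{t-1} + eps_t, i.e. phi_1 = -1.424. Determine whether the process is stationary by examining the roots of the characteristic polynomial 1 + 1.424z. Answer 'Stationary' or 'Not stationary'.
\text{Not stationary}

The AR(p) characteristic polynomial is P(z) = 1 + 1.424z.
Stationarity requires all roots to lie outside the unit circle, i.e. |z| > 1 for every root.
This is linear in z: 1 + (1.424) z = 0  =>  z = -1/(1.424) = -0.702247,  |z| = 0.702247.
Moduli of all roots: 0.7022.
All moduli strictly greater than 1? No.
Verdict: Not stationary.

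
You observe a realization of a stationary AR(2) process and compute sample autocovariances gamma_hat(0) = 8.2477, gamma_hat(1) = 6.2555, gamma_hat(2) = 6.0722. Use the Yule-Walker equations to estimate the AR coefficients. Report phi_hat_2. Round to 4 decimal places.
\hat\phi_{2} = 0.3790

The Yule-Walker equations for an AR(p) process read, in matrix form,
  Gamma_p phi = r_p,   with   (Gamma_p)_{ij} = gamma(|i - j|),
                       (r_p)_i = gamma(i),   i,j = 1..p.
Substitute the sample gammas (Toeplitz matrix and right-hand side of size 2):
  Gamma_p = [[8.2477, 6.2555], [6.2555, 8.2477]]
  r_p     = [6.2555, 6.0722]
Written out:
  8.2477 phi_1 + 6.2555 phi_2 = 6.2555
  6.2555 phi_1 + 8.2477 phi_2 = 6.0722
Solve by Cramer's rule:
  det = gamma(0)^2 - gamma(1)^2 = (8.2477)^2 - (6.2555)^2 = 68.02455529 - 39.13128025 = 28.89327504
  phi_hat_1 = [gamma(1) gamma(0) - gamma(1) gamma(2)] / det = [(6.2555)(8.2477) - (6.2555)(6.0722)] / 28.89327504 = 13.60884025 / 28.89327504 = 0.471
  phi_hat_2 = [gamma(0) gamma(2) - gamma(1)^2] / det = [(8.2477)(6.0722) - (6.2555)^2] / 28.89327504 = 10.95040369 / 28.89327504 = 0.379
So phi_hat = [0.4710, 0.3790].
Therefore phi_hat_2 = 0.3790.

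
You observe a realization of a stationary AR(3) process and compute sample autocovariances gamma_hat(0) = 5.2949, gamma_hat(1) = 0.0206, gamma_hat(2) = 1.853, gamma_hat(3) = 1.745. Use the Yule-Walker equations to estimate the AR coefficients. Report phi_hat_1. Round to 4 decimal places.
\hat\phi_{1} = -0.1280

The Yule-Walker equations for an AR(p) process read, in matrix form,
  Gamma_p phi = r_p,   with   (Gamma_p)_{ij} = gamma(|i - j|),
                       (r_p)_i = gamma(i),   i,j = 1..p.
Substitute the sample gammas (Toeplitz matrix and right-hand side of size 3):
  Gamma_p = [[5.2949, 0.0206, 1.853], [0.0206, 5.2949, 0.0206], [1.853, 0.0206, 5.2949]]
  r_p     = [0.0206, 1.853, 1.745]
Written out (R1..R3):
  (R1) 5.2949 phi_1 + 0.0206 phi_2 + 1.853 phi_3 = 0.0206
  (R2) 0.0206 phi_1 + 5.2949 phi_2 + 0.0206 phi_3 = 1.853
  (R3) 1.853 phi_1 + 0.0206 phi_2 + 5.2949 phi_3 = 1.745
Gaussian elimination:
  R2 <- R2 - (0.0206/5.2949) R1 = R2 - (0.003891) R1:  5.29482 phi_2 + 0.013391 phi_3 = 1.85292
  R3 <- R3 - (1.853/5.2949) R1 = R3 - (0.349959) R1:  0.013391 phi_2 + 4.646425 phi_3 = 1.737791
  R3 <- R3 - (0.013391/5.29482) R2 = R3 - (0.002529) R2:  4.646391 phi_3 = 1.733105
Back-substitution:
  phi_hat_3 = 1.733105 / 4.646391 = 0.373
  phi_hat_2 = (1.85292 - (0.013391)(0.373)) / 5.29482 = 0.349006
  phi_hat_1 = (0.0206 - (0.0206)(0.349006) - (1.853)(0.373)) / 5.2949 = -0.128002
So phi_hat = [-0.1280, 0.3490, 0.3730].
Therefore phi_hat_1 = -0.1280.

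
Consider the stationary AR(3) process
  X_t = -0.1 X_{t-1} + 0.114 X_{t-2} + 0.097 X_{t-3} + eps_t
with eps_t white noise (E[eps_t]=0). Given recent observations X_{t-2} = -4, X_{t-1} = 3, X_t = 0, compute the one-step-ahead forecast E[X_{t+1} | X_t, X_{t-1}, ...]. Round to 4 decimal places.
E[X_{t+1} \mid \mathcal F_t] = -0.0460

For an AR(p) model X_t = c + sum_i phi_i X_{t-i} + eps_t, the
one-step-ahead conditional mean is
  E[X_{t+1} | X_t, ...] = c + sum_i phi_i X_{t+1-i}.
Substitute known values:
  E[X_{t+1} | ...] = (-0.1) * (0) + (0.114) * (3) + (0.097) * (-4)
                   = -0.0460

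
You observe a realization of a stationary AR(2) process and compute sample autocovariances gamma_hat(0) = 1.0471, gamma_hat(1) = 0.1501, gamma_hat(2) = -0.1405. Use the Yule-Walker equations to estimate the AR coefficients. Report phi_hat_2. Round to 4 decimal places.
\hat\phi_{2} = -0.1580

The Yule-Walker equations for an AR(p) process read, in matrix form,
  Gamma_p phi = r_p,   with   (Gamma_p)_{ij} = gamma(|i - j|),
                       (r_p)_i = gamma(i),   i,j = 1..p.
Substitute the sample gammas (Toeplitz matrix and right-hand side of size 2):
  Gamma_p = [[1.0471, 0.1501], [0.1501, 1.0471]]
  r_p     = [0.1501, -0.1405]
Written out:
  1.0471 phi_1 + 0.1501 phi_2 = 0.1501
  0.1501 phi_1 + 1.0471 phi_2 = -0.1405
Solve by Cramer's rule:
  det = gamma(0)^2 - gamma(1)^2 = (1.0471)^2 - (0.1501)^2 = 1.09641841 - 0.02253001 = 1.0738884
  phi_hat_1 = [gamma(1) gamma(0) - gamma(1) gamma(2)] / det = [(0.1501)(1.0471) - (0.1501)(-0.1405)] / 1.0738884 = 0.17825876 / 1.0738884 = 0.166
  phi_hat_2 = [gamma(0) gamma(2) - gamma(1)^2] / det = [(1.0471)(-0.1405) - (0.1501)^2] / 1.0738884 = -0.16964756 / 1.0738884 = -0.158
So phi_hat = [0.1660, -0.1580].
Therefore phi_hat_2 = -0.1580.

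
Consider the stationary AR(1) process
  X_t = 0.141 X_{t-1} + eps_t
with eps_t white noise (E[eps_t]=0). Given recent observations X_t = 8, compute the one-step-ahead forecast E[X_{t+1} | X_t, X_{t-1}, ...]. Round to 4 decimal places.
E[X_{t+1} \mid \mathcal F_t] = 1.1280

For an AR(p) model X_t = c + sum_i phi_i X_{t-i} + eps_t, the
one-step-ahead conditional mean is
  E[X_{t+1} | X_t, ...] = c + sum_i phi_i X_{t+1-i}.
Substitute known values:
  E[X_{t+1} | ...] = (0.141) * (8)
                   = 1.1280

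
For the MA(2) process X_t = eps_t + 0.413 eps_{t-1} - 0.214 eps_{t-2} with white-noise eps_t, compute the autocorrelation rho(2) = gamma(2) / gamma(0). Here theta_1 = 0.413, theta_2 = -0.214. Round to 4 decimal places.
\rho(2) = -0.1759

For an MA(q) process with theta_0 = 1, the autocovariance is
  gamma(k) = sigma^2 * sum_{i=0..q-k} theta_i * theta_{i+k},
and rho(k) = gamma(k) / gamma(0). Sigma^2 cancels.
  numerator   = (1)*(-0.214) = -0.214.
  denominator = (1)^2 + (0.413)^2 + (-0.214)^2 = 1.216365.
  rho(2) = -0.214 / 1.216365 = -0.1759.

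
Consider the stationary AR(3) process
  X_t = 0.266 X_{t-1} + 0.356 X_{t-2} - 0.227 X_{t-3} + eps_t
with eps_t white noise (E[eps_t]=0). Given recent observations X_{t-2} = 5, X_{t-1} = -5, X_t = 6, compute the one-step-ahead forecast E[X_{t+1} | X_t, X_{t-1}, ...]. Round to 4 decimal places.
E[X_{t+1} \mid \mathcal F_t] = -1.3190

For an AR(p) model X_t = c + sum_i phi_i X_{t-i} + eps_t, the
one-step-ahead conditional mean is
  E[X_{t+1} | X_t, ...] = c + sum_i phi_i X_{t+1-i}.
Substitute known values:
  E[X_{t+1} | ...] = (0.266) * (6) + (0.356) * (-5) + (-0.227) * (5)
                   = -1.3190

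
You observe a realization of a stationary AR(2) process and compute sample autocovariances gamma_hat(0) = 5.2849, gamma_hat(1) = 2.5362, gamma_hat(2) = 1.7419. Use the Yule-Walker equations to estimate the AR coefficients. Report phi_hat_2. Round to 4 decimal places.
\hat\phi_{2} = 0.1290

The Yule-Walker equations for an AR(p) process read, in matrix form,
  Gamma_p phi = r_p,   with   (Gamma_p)_{ij} = gamma(|i - j|),
                       (r_p)_i = gamma(i),   i,j = 1..p.
Substitute the sample gammas (Toeplitz matrix and right-hand side of size 2):
  Gamma_p = [[5.2849, 2.5362], [2.5362, 5.2849]]
  r_p     = [2.5362, 1.7419]
Written out:
  5.2849 phi_1 + 2.5362 phi_2 = 2.5362
  2.5362 phi_1 + 5.2849 phi_2 = 1.7419
Solve by Cramer's rule:
  det = gamma(0)^2 - gamma(1)^2 = (5.2849)^2 - (2.5362)^2 = 27.93016801 - 6.43231044 = 21.49785757
  phi_hat_1 = [gamma(1) gamma(0) - gamma(1) gamma(2)] / det = [(2.5362)(5.2849) - (2.5362)(1.7419)] / 21.49785757 = 8.9857566 / 21.49785757 = 0.418
  phi_hat_2 = [gamma(0) gamma(2) - gamma(1)^2] / det = [(5.2849)(1.7419) - (2.5362)^2] / 21.49785757 = 2.77345687 / 21.49785757 = 0.129
So phi_hat = [0.4180, 0.1290].
Therefore phi_hat_2 = 0.1290.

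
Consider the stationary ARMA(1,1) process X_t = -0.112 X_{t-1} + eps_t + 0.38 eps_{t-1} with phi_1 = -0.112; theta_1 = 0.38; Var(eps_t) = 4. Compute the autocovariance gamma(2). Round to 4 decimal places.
\gamma(2) = -0.1164

Multiply the model equation by X_{t-k} and take expectations. With theta_0 = psi_0 = 1 and psi_j the MA(infinity) weights, this gives
  gamma(k) - sum_i phi_i gamma(k-i) = c_k,
  c_k = sigma^2 * sum_{j=k..q} theta_j psi_{j-k}   (c_k = 0 for k > q),
using gamma(-m) = gamma(m).
psi-weights needed (psi_j = theta_j + sum_i phi_i psi_{j-i}):
  psi_1 = theta_1 + phi_1 = 0.38 + (-0.112) = 0.268
Right-hand sides:
  c_0 = sigma^2 (1 + theta_1 psi_1) = 4 * (1 + (0.38)(0.268)) = 4 * 1.10184 = 4.40736
  c_1 = sigma^2 theta_1 = 4 * (0.38) = 1.52
  c_2 = 0
Equations for k = 0 and k = 1 (AR order 1):
  gamma(0) = phi_1 gamma(1) + c_0
  gamma(1) = phi_1 gamma(0) + c_1
Substituting the second into the first: gamma(0) (1 - phi_1^2) = c_0 + phi_1 c_1, so
  gamma(0) = (c_0 + phi_1 c_1) / (1 - phi_1^2) = (4.40736 + (-0.112)(1.52)) / (1 - (-0.112)^2) = 4.23712 / 0.987456 = 4.290946.
  gamma(1) = phi_1 gamma(0) + c_1 = (-0.112)(4.290946) + (1.52) = 1.039414.
For k = 2 (> q): gamma(2) = phi_1 gamma(1) = (-0.112)(1.039414) = -0.116414.
Therefore gamma(2) = -0.1164 (to 4 decimal places).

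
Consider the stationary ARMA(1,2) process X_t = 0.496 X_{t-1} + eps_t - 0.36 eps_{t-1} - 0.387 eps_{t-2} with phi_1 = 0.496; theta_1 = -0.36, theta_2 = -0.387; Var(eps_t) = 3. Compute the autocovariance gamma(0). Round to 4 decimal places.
\gamma(0) = 3.4618

Multiply the model equation by X_{t-k} and take expectations. With theta_0 = psi_0 = 1 and psi_j the MA(infinity) weights, this gives
  gamma(k) - sum_i phi_i gamma(k-i) = c_k,
  c_k = sigma^2 * sum_{j=k..q} theta_j psi_{j-k}   (c_k = 0 for k > q),
using gamma(-m) = gamma(m).
psi-weights needed (psi_j = theta_j + sum_i phi_i psi_{j-i}):
  psi_1 = theta_1 + phi_1 = -0.36 + (0.496) = 0.136
  psi_2 = theta_2 + phi_1 psi_1 = -0.387 + (0.496)(0.136) = -0.319544
Right-hand sides:
  c_0 = sigma^2 (1 + theta_1 psi_1 + theta_2 psi_2) = 3 * (1 + (-0.36)(0.136) + (-0.387)(-0.319544)) = 3 * 1.074704 = 3.224111
  c_1 = sigma^2 (theta_1 + theta_2 psi_1) = 3 * (-0.36 + (-0.387)(0.136)) = -1.237896
  c_2 = sigma^2 theta_2 = 3 * (-0.387) = -1.161
Equations for k = 0 and k = 1 (AR order 1):
  gamma(0) = phi_1 gamma(1) + c_0
  gamma(1) = phi_1 gamma(0) + c_1
Substituting the second into the first: gamma(0) (1 - phi_1^2) = c_0 + phi_1 c_1, so
  gamma(0) = (c_0 + phi_1 c_1) / (1 - phi_1^2) = (3.224111 + (0.496)(-1.237896)) / (1 - (0.496)^2) = 2.610114 / 0.753984 = 3.461763.
Therefore gamma(0) = 3.4618 (to 4 decimal places).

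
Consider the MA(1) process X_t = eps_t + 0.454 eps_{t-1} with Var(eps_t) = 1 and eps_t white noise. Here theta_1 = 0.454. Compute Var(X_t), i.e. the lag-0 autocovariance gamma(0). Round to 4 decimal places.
\gamma(0) = 1.2061

For an MA(q) process X_t = eps_t + sum_i theta_i eps_{t-i} with
Var(eps_t) = sigma^2, the variance is
  gamma(0) = sigma^2 * (1 + sum_i theta_i^2).
  sum_i theta_i^2 = (0.454)^2 = 0.206116.
  gamma(0) = 1 * (1 + 0.206116) = 1 * 1.206116 = 1.206116, which rounds to 1.2061.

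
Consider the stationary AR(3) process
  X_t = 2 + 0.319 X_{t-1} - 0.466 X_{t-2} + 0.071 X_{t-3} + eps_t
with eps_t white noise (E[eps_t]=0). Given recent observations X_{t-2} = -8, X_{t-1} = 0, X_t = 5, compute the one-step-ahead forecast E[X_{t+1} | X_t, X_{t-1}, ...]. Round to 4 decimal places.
E[X_{t+1} \mid \mathcal F_t] = 3.0270

For an AR(p) model X_t = c + sum_i phi_i X_{t-i} + eps_t, the
one-step-ahead conditional mean is
  E[X_{t+1} | X_t, ...] = c + sum_i phi_i X_{t+1-i}.
Substitute known values:
  E[X_{t+1} | ...] = 2 + (0.319) * (5) + (-0.466) * (0) + (0.071) * (-8)
                   = 3.0270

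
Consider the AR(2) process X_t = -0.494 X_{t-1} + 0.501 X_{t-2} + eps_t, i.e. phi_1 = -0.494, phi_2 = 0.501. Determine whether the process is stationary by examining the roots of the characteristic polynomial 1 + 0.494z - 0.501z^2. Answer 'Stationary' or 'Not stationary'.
\text{Stationary}

The AR(p) characteristic polynomial is P(z) = 1 + 0.494z - 0.501z^2.
Stationarity requires all roots to lie outside the unit circle, i.e. |z| > 1 for every root.
Set 1 + (0.494) z + (-0.501) z^2 = 0, i.e. a z^2 + b z + c = 0 with a = -0.501, b = 0.494, c = 1.
Discriminant D = b^2 - 4ac = (0.494)^2 - 4*(-0.501)*1 = 0.244036 - (-2.004) = 2.248036.
D >= 0, so the roots are real: z = (-b +/- sqrt(D)) / (2a) = (-0.494 +/- 1.499345) / (-1.002).
  z_1 = (-0.494 + 1.499345) / (-1.002) = -1.0033,   |z_1| = 1.0033.
  z_2 = (-0.494 - 1.499345) / (-1.002) = 1.9894,   |z_2| = 1.9894.
Moduli of all roots: 1.0033, 1.9894.
All moduli strictly greater than 1? Yes.
Verdict: Stationary.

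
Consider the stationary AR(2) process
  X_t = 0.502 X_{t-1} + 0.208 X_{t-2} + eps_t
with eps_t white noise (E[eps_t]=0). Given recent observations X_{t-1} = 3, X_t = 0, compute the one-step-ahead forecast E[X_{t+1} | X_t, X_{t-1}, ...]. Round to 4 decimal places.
E[X_{t+1} \mid \mathcal F_t] = 0.6240

For an AR(p) model X_t = c + sum_i phi_i X_{t-i} + eps_t, the
one-step-ahead conditional mean is
  E[X_{t+1} | X_t, ...] = c + sum_i phi_i X_{t+1-i}.
Substitute known values:
  E[X_{t+1} | ...] = (0.502) * (0) + (0.208) * (3)
                   = 0.6240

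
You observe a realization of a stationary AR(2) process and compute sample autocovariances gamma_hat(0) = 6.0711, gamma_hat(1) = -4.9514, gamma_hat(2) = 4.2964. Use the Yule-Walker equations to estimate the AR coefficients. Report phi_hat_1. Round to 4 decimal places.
\hat\phi_{1} = -0.7120

The Yule-Walker equations for an AR(p) process read, in matrix form,
  Gamma_p phi = r_p,   with   (Gamma_p)_{ij} = gamma(|i - j|),
                       (r_p)_i = gamma(i),   i,j = 1..p.
Substitute the sample gammas (Toeplitz matrix and right-hand side of size 2):
  Gamma_p = [[6.0711, -4.9514], [-4.9514, 6.0711]]
  r_p     = [-4.9514, 4.2964]
Written out:
  6.0711 phi_1 - 4.9514 phi_2 = -4.9514
  -4.9514 phi_1 + 6.0711 phi_2 = 4.2964
Solve by Cramer's rule:
  det = gamma(0)^2 - gamma(1)^2 = (6.0711)^2 - (-4.9514)^2 = 36.85825521 - 24.51636196 = 12.34189325
  phi_hat_1 = [gamma(1) gamma(0) - gamma(1) gamma(2)] / det = [(-4.9514)(6.0711) - (-4.9514)(4.2964)] / 12.34189325 = -8.78724958 / 12.34189325 = -0.712
  phi_hat_2 = [gamma(0) gamma(2) - gamma(1)^2] / det = [(6.0711)(4.2964) - (-4.9514)^2] / 12.34189325 = 1.56751208 / 12.34189325 = 0.127
So phi_hat = [-0.7120, 0.1270].
Therefore phi_hat_1 = -0.7120.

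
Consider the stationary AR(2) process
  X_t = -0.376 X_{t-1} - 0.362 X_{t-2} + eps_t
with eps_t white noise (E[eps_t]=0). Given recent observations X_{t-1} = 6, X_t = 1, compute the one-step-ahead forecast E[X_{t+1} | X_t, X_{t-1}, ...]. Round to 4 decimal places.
E[X_{t+1} \mid \mathcal F_t] = -2.5480

For an AR(p) model X_t = c + sum_i phi_i X_{t-i} + eps_t, the
one-step-ahead conditional mean is
  E[X_{t+1} | X_t, ...] = c + sum_i phi_i X_{t+1-i}.
Substitute known values:
  E[X_{t+1} | ...] = (-0.376) * (1) + (-0.362) * (6)
                   = -2.5480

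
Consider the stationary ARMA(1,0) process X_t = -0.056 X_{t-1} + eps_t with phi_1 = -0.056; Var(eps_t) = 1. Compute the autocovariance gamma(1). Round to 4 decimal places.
\gamma(1) = -0.0562

Multiply the model equation by X_{t-k} and take expectations. With theta_0 = psi_0 = 1 and psi_j the MA(infinity) weights, this gives
  gamma(k) - sum_i phi_i gamma(k-i) = c_k,
  c_k = sigma^2 * sum_{j=k..q} theta_j psi_{j-k}   (c_k = 0 for k > q),
using gamma(-m) = gamma(m).
Pure AR (q = 0): c_0 = sigma^2 = 1, c_k = 0 for k >= 1.
Equations for k = 0 and k = 1 (AR order 1):
  gamma(0) = phi_1 gamma(1) + c_0
  gamma(1) = phi_1 gamma(0) + c_1
Substituting the second into the first: gamma(0) (1 - phi_1^2) = c_0 + phi_1 c_1, so
  gamma(0) = c_0 / (1 - phi_1^2) = 1 / (1 - (-0.056)^2) = 1 / 0.996864 = 1.003146.
  gamma(1) = phi_1 gamma(0) = (-0.056)(1.003146) = -0.056176.
Therefore gamma(1) = -0.0562 (to 4 decimal places).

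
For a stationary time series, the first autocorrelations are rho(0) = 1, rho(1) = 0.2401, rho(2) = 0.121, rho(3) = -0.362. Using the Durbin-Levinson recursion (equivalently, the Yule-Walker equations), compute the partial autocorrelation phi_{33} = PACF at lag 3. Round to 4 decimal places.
\phi_{33} = -0.4320

The PACF at lag k is phi_{kk}, the last component of the solution
to the Yule-Walker system G_k phi = r_k where
  (G_k)_{ij} = rho(|i - j|), (r_k)_i = rho(i), i,j = 1..k.
Equivalently, Durbin-Levinson gives phi_{kk} iteratively:
  phi_{11} = rho(1)
  phi_{kk} = [rho(k) - sum_{j=1..k-1} phi_{k-1,j} rho(k-j)]
            / [1 - sum_{j=1..k-1} phi_{k-1,j} rho(j)],
  phi_{k,j} = phi_{k-1,j} - phi_{kk} phi_{k-1,k-j},  j = 1..k-1.
Step k = 1:
  phi_11 = rho(1) = 0.2401.
Step k = 2:
  phi_22 = [rho(2) - phi_11 rho(1)] / [1 - phi_11 rho(1)] = [0.121 - (0.2401)(0.2401)] / [1 - (0.2401)(0.2401)]
         = 0.06335199 / 0.94235199 = 0.067228.
  Update: phi_21 = phi_11 - phi_22 phi_11 = 0.2401 - (0.067228)(0.2401) = 0.223959.
Step k = 3:
  phi_33 = [rho(3) - phi_21 rho(2) - phi_22 rho(1)] / [1 - phi_21 rho(1) - phi_22 rho(2)]
    numerator   = -0.362 - (0.223959)(0.121) - (0.067228)(0.2401) = -0.40524033
    denominator = 1 - (0.223959)(0.2401) - (0.067228)(0.121) = 0.93809299
  phi_33 = -0.40524033 / 0.93809299 = -0.432.
Therefore phi_{33} = -0.4320.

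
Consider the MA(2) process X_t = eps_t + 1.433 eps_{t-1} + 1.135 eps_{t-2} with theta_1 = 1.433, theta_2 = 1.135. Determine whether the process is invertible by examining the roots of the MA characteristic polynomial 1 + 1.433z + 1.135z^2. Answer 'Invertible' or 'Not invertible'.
\text{Not invertible}

The MA(q) characteristic polynomial is P(z) = 1 + 1.433z + 1.135z^2.
Invertibility requires all roots to lie outside the unit circle, i.e. |z| > 1 for every root.
Set 1 + (1.433) z + (1.135) z^2 = 0, i.e. a z^2 + b z + c = 0 with a = 1.135, b = 1.433, c = 1.
Discriminant D = b^2 - 4ac = (1.433)^2 - 4*(1.135)*1 = 2.053489 - (4.54) = -2.486511.
D < 0, so the roots are the complex-conjugate pair z = (-b +/- i sqrt(-D)) / (2a) = -0.6313 +/- 0.6947i.
For a conjugate pair |z|^2 = z * conj(z) = (product of roots) = c/a = 1/(1.135) = 0.881057, so |z| = sqrt(0.881057) = 0.9386 for both roots.
Moduli of all roots: 0.9386, 0.9386.
All moduli strictly greater than 1? No.
Verdict: Not invertible.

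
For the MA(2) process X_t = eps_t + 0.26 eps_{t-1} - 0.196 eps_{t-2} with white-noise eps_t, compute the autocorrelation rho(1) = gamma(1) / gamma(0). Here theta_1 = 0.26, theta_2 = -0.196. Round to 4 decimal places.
\rho(1) = 0.1890

For an MA(q) process with theta_0 = 1, the autocovariance is
  gamma(k) = sigma^2 * sum_{i=0..q-k} theta_i * theta_{i+k},
and rho(k) = gamma(k) / gamma(0). Sigma^2 cancels.
  numerator   = (1)*(0.26) + (0.26)*(-0.196) = 0.20904.
  denominator = (1)^2 + (0.26)^2 + (-0.196)^2 = 1.106016.
  rho(1) = 0.20904 / 1.106016 = 0.1890.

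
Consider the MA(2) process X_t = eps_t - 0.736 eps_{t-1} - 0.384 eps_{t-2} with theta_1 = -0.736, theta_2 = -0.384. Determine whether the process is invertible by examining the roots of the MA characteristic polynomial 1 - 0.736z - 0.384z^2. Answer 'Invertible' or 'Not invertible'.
\text{Not invertible}

The MA(q) characteristic polynomial is P(z) = 1 - 0.736z - 0.384z^2.
Invertibility requires all roots to lie outside the unit circle, i.e. |z| > 1 for every root.
Set 1 + (-0.736) z + (-0.384) z^2 = 0, i.e. a z^2 + b z + c = 0 with a = -0.384, b = -0.736, c = 1.
Discriminant D = b^2 - 4ac = (-0.736)^2 - 4*(-0.384)*1 = 0.541696 - (-1.536) = 2.077696.
D >= 0, so the roots are real: z = (-b +/- sqrt(D)) / (2a) = (0.736 +/- 1.441422) / (-0.768).
  z_1 = (0.736 + 1.441422) / (-0.768) = -2.8352,   |z_1| = 2.8352.
  z_2 = (0.736 - 1.441422) / (-0.768) = 0.9185,   |z_2| = 0.9185.
Moduli of all roots: 2.8352, 0.9185.
All moduli strictly greater than 1? No.
Verdict: Not invertible.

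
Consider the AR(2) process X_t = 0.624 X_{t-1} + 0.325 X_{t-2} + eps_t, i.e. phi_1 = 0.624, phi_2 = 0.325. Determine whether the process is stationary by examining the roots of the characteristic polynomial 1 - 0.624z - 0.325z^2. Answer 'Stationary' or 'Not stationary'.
\text{Stationary}

The AR(p) characteristic polynomial is P(z) = 1 - 0.624z - 0.325z^2.
Stationarity requires all roots to lie outside the unit circle, i.e. |z| > 1 for every root.
Set 1 + (-0.624) z + (-0.325) z^2 = 0, i.e. a z^2 + b z + c = 0 with a = -0.325, b = -0.624, c = 1.
Discriminant D = b^2 - 4ac = (-0.624)^2 - 4*(-0.325)*1 = 0.389376 - (-1.3) = 1.689376.
D >= 0, so the roots are real: z = (-b +/- sqrt(D)) / (2a) = (0.624 +/- 1.29976) / (-0.65).
  z_1 = (0.624 + 1.29976) / (-0.65) = -2.9596,   |z_1| = 2.9596.
  z_2 = (0.624 - 1.29976) / (-0.65) = 1.0396,   |z_2| = 1.0396.
Moduli of all roots: 2.9596, 1.0396.
All moduli strictly greater than 1? Yes.
Verdict: Stationary.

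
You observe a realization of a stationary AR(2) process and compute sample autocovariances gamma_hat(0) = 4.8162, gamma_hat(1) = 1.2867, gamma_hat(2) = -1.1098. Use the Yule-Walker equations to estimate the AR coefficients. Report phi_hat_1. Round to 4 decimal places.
\hat\phi_{1} = 0.3540

The Yule-Walker equations for an AR(p) process read, in matrix form,
  Gamma_p phi = r_p,   with   (Gamma_p)_{ij} = gamma(|i - j|),
                       (r_p)_i = gamma(i),   i,j = 1..p.
Substitute the sample gammas (Toeplitz matrix and right-hand side of size 2):
  Gamma_p = [[4.8162, 1.2867], [1.2867, 4.8162]]
  r_p     = [1.2867, -1.1098]
Written out:
  4.8162 phi_1 + 1.2867 phi_2 = 1.2867
  1.2867 phi_1 + 4.8162 phi_2 = -1.1098
Solve by Cramer's rule:
  det = gamma(0)^2 - gamma(1)^2 = (4.8162)^2 - (1.2867)^2 = 23.19578244 - 1.65559689 = 21.54018555
  phi_hat_1 = [gamma(1) gamma(0) - gamma(1) gamma(2)] / det = [(1.2867)(4.8162) - (1.2867)(-1.1098)] / 21.54018555 = 7.6249842 / 21.54018555 = 0.354
  phi_hat_2 = [gamma(0) gamma(2) - gamma(1)^2] / det = [(4.8162)(-1.1098) - (1.2867)^2] / 21.54018555 = -7.00061565 / 21.54018555 = -0.325
So phi_hat = [0.3540, -0.3250].
Therefore phi_hat_1 = 0.3540.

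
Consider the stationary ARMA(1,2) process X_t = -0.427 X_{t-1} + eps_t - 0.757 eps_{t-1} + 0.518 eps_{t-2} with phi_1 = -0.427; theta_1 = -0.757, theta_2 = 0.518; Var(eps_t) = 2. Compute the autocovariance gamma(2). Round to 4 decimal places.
\gamma(2) = 3.5493

Multiply the model equation by X_{t-k} and take expectations. With theta_0 = psi_0 = 1 and psi_j the MA(infinity) weights, this gives
  gamma(k) - sum_i phi_i gamma(k-i) = c_k,
  c_k = sigma^2 * sum_{j=k..q} theta_j psi_{j-k}   (c_k = 0 for k > q),
using gamma(-m) = gamma(m).
psi-weights needed (psi_j = theta_j + sum_i phi_i psi_{j-i}):
  psi_1 = theta_1 + phi_1 = -0.757 + (-0.427) = -1.184
  psi_2 = theta_2 + phi_1 psi_1 = 0.518 + (-0.427)(-1.184) = 1.023568
Right-hand sides:
  c_0 = sigma^2 (1 + theta_1 psi_1 + theta_2 psi_2) = 2 * (1 + (-0.757)(-1.184) + (0.518)(1.023568)) = 2 * 2.426496 = 4.852992
  c_1 = sigma^2 (theta_1 + theta_2 psi_1) = 2 * (-0.757 + (0.518)(-1.184)) = -2.740624
  c_2 = sigma^2 theta_2 = 2 * (0.518) = 1.036
Equations for k = 0 and k = 1 (AR order 1):
  gamma(0) = phi_1 gamma(1) + c_0
  gamma(1) = phi_1 gamma(0) + c_1
Substituting the second into the first: gamma(0) (1 - phi_1^2) = c_0 + phi_1 c_1, so
  gamma(0) = (c_0 + phi_1 c_1) / (1 - phi_1^2) = (4.852992 + (-0.427)(-2.740624)) / (1 - (-0.427)^2) = 6.023239 / 0.817671 = 7.366335.
  gamma(1) = phi_1 gamma(0) + c_1 = (-0.427)(7.366335) + (-2.740624) = -5.886049.
For k = 2: gamma(2) = phi_1 gamma(1) + c_2
  = (-0.427)(-5.886049) + (1.036) = 3.549343.
Therefore gamma(2) = 3.5493 (to 4 decimal places).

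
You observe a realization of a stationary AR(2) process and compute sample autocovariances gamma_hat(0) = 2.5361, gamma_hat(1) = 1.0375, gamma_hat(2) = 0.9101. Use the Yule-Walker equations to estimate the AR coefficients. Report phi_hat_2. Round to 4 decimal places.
\hat\phi_{2} = 0.2300

The Yule-Walker equations for an AR(p) process read, in matrix form,
  Gamma_p phi = r_p,   with   (Gamma_p)_{ij} = gamma(|i - j|),
                       (r_p)_i = gamma(i),   i,j = 1..p.
Substitute the sample gammas (Toeplitz matrix and right-hand side of size 2):
  Gamma_p = [[2.5361, 1.0375], [1.0375, 2.5361]]
  r_p     = [1.0375, 0.9101]
Written out:
  2.5361 phi_1 + 1.0375 phi_2 = 1.0375
  1.0375 phi_1 + 2.5361 phi_2 = 0.9101
Solve by Cramer's rule:
  det = gamma(0)^2 - gamma(1)^2 = (2.5361)^2 - (1.0375)^2 = 6.43180321 - 1.07640625 = 5.35539696
  phi_hat_1 = [gamma(1) gamma(0) - gamma(1) gamma(2)] / det = [(1.0375)(2.5361) - (1.0375)(0.9101)] / 5.35539696 = 1.686975 / 5.35539696 = 0.315
  phi_hat_2 = [gamma(0) gamma(2) - gamma(1)^2] / det = [(2.5361)(0.9101) - (1.0375)^2] / 5.35539696 = 1.23169836 / 5.35539696 = 0.23
So phi_hat = [0.3150, 0.2300].
Therefore phi_hat_2 = 0.2300.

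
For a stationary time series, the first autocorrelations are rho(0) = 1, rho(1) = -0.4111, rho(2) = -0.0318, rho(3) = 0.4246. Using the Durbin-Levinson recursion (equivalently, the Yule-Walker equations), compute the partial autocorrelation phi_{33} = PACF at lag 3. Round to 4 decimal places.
\phi_{33} = 0.3949

The PACF at lag k is phi_{kk}, the last component of the solution
to the Yule-Walker system G_k phi = r_k where
  (G_k)_{ij} = rho(|i - j|), (r_k)_i = rho(i), i,j = 1..k.
Equivalently, Durbin-Levinson gives phi_{kk} iteratively:
  phi_{11} = rho(1)
  phi_{kk} = [rho(k) - sum_{j=1..k-1} phi_{k-1,j} rho(k-j)]
            / [1 - sum_{j=1..k-1} phi_{k-1,j} rho(j)],
  phi_{k,j} = phi_{k-1,j} - phi_{kk} phi_{k-1,k-j},  j = 1..k-1.
Step k = 1:
  phi_11 = rho(1) = -0.4111.
Step k = 2:
  phi_22 = [rho(2) - phi_11 rho(1)] / [1 - phi_11 rho(1)] = [-0.0318 - (-0.4111)(-0.4111)] / [1 - (-0.4111)(-0.4111)]
         = -0.20080321 / 0.83099679 = -0.241641.
  Update: phi_21 = phi_11 - phi_22 phi_11 = -0.4111 - (-0.241641)(-0.4111) = -0.510439.
Step k = 3:
  phi_33 = [rho(3) - phi_21 rho(2) - phi_22 rho(1)] / [1 - phi_21 rho(1) - phi_22 rho(2)]
    numerator   = 0.4246 - (-0.510439)(-0.0318) - (-0.241641)(-0.4111) = 0.30902928
    denominator = 1 - (-0.510439)(-0.4111) - (-0.241641)(-0.0318) = 0.78247443
  phi_33 = 0.30902928 / 0.78247443 = 0.3949.
Therefore phi_{33} = 0.3949.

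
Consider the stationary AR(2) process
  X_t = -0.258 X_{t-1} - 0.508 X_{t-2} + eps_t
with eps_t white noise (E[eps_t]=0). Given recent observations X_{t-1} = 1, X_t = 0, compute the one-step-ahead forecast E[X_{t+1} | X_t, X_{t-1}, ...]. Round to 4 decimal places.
E[X_{t+1} \mid \mathcal F_t] = -0.5080

For an AR(p) model X_t = c + sum_i phi_i X_{t-i} + eps_t, the
one-step-ahead conditional mean is
  E[X_{t+1} | X_t, ...] = c + sum_i phi_i X_{t+1-i}.
Substitute known values:
  E[X_{t+1} | ...] = (-0.258) * (0) + (-0.508) * (1)
                   = -0.5080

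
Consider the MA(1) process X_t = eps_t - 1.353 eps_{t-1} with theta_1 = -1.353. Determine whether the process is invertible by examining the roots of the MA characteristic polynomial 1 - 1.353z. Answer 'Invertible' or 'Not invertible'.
\text{Not invertible}

The MA(q) characteristic polynomial is P(z) = 1 - 1.353z.
Invertibility requires all roots to lie outside the unit circle, i.e. |z| > 1 for every root.
This is linear in z: 1 + (-1.353) z = 0  =>  z = -1/(-1.353) = 0.739098,  |z| = 0.739098.
Moduli of all roots: 0.7391.
All moduli strictly greater than 1? No.
Verdict: Not invertible.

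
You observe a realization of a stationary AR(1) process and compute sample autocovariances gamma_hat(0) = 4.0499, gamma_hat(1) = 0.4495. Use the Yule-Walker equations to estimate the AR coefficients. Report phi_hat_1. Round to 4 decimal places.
\hat\phi_{1} = 0.1110

The Yule-Walker equations for an AR(p) process read, in matrix form,
  Gamma_p phi = r_p,   with   (Gamma_p)_{ij} = gamma(|i - j|),
                       (r_p)_i = gamma(i),   i,j = 1..p.
Substitute the sample gammas (Toeplitz matrix and right-hand side of size 1):
  Gamma_p = [[4.0499]]
  r_p     = [0.4495]
With p = 1 this is the single equation gamma(0) phi_1 = gamma(1):
  phi_hat_1 = gamma(1) / gamma(0) = 0.4495 / 4.0499 = 0.1110.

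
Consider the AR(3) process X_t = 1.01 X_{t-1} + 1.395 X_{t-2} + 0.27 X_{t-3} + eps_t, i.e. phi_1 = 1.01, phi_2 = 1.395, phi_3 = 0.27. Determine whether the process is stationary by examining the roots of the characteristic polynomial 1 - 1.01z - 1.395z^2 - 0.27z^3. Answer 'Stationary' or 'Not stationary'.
\text{Not stationary}

The AR(p) characteristic polynomial is P(z) = 1 - 1.01z - 1.395z^2 - 0.27z^3.
Stationarity requires all roots to lie outside the unit circle, i.e. |z| > 1 for every root.
Degree 3: look for a simple real root z0 first, then factor out (1 - z/z0) and solve the remaining quadratic.
Testing z0 = -4: P(-4) = 1 + (-1.01)(-4) + (-1.395)(-4)^2 + (-0.27)(-4)^3
  = 1 + (4.04) + (-22.32) + (17.28) = 0.  So z_0 = -4 is a root, |z_0| = 4.
Divide out the factor (1 + 0.25 z) = (1 - z/z0) (since 1/z0 = -0.25):
  P(z) = (1 + 0.25 z)(1 + (-1.26) z + (-1.08) z^2)
  [check: z-coef -1.26 - (-0.25) = -1.01; z^2-coef -1.08 - (-0.25)(-1.26) = -1.395; z^3-coef -(-0.25)(-1.08) = -0.27.]
Remaining roots from the quadratic factor 1 + (-1.26) z + (-1.08) z^2:
  Set 1 + (-1.26) z + (-1.08) z^2 = 0, i.e. a z^2 + b z + c = 0 with a = -1.08, b = -1.26, c = 1.
  Discriminant D = b^2 - 4ac = (-1.26)^2 - 4*(-1.08)*1 = 1.5876 - (-4.32) = 5.9076.
  D >= 0, so the roots are real: z = (-b +/- sqrt(D)) / (2a) = (1.26 +/- 2.430555) / (-2.16).
    z_1 = (1.26 + 2.430555) / (-2.16) = -1.7086,   |z_1| = 1.7086.
    z_2 = (1.26 - 2.430555) / (-2.16) = 0.5419,   |z_2| = 0.5419.
Moduli of all roots: 4.0000, 1.7086, 0.5419.
All moduli strictly greater than 1? No.
Verdict: Not stationary.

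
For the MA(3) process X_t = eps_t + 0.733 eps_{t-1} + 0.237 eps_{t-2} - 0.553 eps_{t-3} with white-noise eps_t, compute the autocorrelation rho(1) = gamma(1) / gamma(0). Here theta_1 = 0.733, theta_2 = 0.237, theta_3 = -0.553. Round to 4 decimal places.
\rho(1) = 0.4084

For an MA(q) process with theta_0 = 1, the autocovariance is
  gamma(k) = sigma^2 * sum_{i=0..q-k} theta_i * theta_{i+k},
and rho(k) = gamma(k) / gamma(0). Sigma^2 cancels.
  numerator   = (1)*(0.733) + (0.733)*(0.237) + (0.237)*(-0.553) = 0.77566.
  denominator = (1)^2 + (0.733)^2 + (0.237)^2 + (-0.553)^2 = 1.899267.
  rho(1) = 0.77566 / 1.899267 = 0.4084.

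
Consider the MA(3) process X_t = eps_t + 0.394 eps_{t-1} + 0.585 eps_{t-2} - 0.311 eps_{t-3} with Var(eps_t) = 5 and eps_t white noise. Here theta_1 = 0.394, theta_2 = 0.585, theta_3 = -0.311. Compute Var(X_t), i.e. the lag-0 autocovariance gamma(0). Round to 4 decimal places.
\gamma(0) = 7.9709

For an MA(q) process X_t = eps_t + sum_i theta_i eps_{t-i} with
Var(eps_t) = sigma^2, the variance is
  gamma(0) = sigma^2 * (1 + sum_i theta_i^2).
  sum_i theta_i^2 = (0.394)^2 + (0.585)^2 + (-0.311)^2 = 0.155236 + 0.342225 + 0.096721 = 0.594182.
  gamma(0) = 5 * (1 + 0.594182) = 5 * 1.594182 = 7.97091, which rounds to 7.9709.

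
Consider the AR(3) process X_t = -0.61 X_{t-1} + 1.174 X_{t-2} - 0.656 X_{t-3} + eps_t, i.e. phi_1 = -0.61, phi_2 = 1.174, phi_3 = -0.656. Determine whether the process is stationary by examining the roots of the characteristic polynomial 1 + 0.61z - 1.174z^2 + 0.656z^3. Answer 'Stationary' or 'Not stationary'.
\text{Not stationary}

The AR(p) characteristic polynomial is P(z) = 1 + 0.61z - 1.174z^2 + 0.656z^3.
Stationarity requires all roots to lie outside the unit circle, i.e. |z| > 1 for every root.
Degree 3: look for a simple real root z0 first, then factor out (1 - z/z0) and solve the remaining quadratic.
Testing z0 = -0.625: P(-0.625) = 1 + (0.61)(-0.625) + (-1.174)(-0.625)^2 + (0.656)(-0.625)^3
  = 1 + (-0.38125) + (-0.458594) + (-0.160156) = 0.  So z_0 = -0.625 is a root, |z_0| = 0.625.
Divide out the factor (1 + 1.6 z) = (1 - z/z0) (since 1/z0 = -1.6):
  P(z) = (1 + 1.6 z)(1 + (-0.99) z + (0.41) z^2)
  [check: z-coef -0.99 - (-1.6) = 0.61; z^2-coef 0.41 - (-1.6)(-0.99) = -1.174; z^3-coef -(-1.6)(0.41) = 0.656.]
Remaining roots from the quadratic factor 1 + (-0.99) z + (0.41) z^2:
  Set 1 + (-0.99) z + (0.41) z^2 = 0, i.e. a z^2 + b z + c = 0 with a = 0.41, b = -0.99, c = 1.
  Discriminant D = b^2 - 4ac = (-0.99)^2 - 4*(0.41)*1 = 0.9801 - (1.64) = -0.6599.
  D < 0, so the roots are the complex-conjugate pair z = (-b +/- i sqrt(-D)) / (2a) = 1.2073 +/- 0.9907i.
  For a conjugate pair |z|^2 = z * conj(z) = (product of roots) = c/a = 1/(0.41) = 2.439024, so |z| = sqrt(2.439024) = 1.5617 for both roots.
Moduli of all roots: 0.6250, 1.5617, 1.5617.
All moduli strictly greater than 1? No.
Verdict: Not stationary.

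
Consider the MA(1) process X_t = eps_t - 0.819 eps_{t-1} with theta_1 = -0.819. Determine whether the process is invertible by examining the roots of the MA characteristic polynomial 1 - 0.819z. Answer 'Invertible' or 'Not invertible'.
\text{Invertible}

The MA(q) characteristic polynomial is P(z) = 1 - 0.819z.
Invertibility requires all roots to lie outside the unit circle, i.e. |z| > 1 for every root.
This is linear in z: 1 + (-0.819) z = 0  =>  z = -1/(-0.819) = 1.221001,  |z| = 1.221001.
Moduli of all roots: 1.2210.
All moduli strictly greater than 1? Yes.
Verdict: Invertible.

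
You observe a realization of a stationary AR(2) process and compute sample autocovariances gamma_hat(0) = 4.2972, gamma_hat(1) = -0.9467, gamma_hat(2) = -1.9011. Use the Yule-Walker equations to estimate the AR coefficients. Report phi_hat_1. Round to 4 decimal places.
\hat\phi_{1} = -0.3340

The Yule-Walker equations for an AR(p) process read, in matrix form,
  Gamma_p phi = r_p,   with   (Gamma_p)_{ij} = gamma(|i - j|),
                       (r_p)_i = gamma(i),   i,j = 1..p.
Substitute the sample gammas (Toeplitz matrix and right-hand side of size 2):
  Gamma_p = [[4.2972, -0.9467], [-0.9467, 4.2972]]
  r_p     = [-0.9467, -1.9011]
Written out:
  4.2972 phi_1 - 0.9467 phi_2 = -0.9467
  -0.9467 phi_1 + 4.2972 phi_2 = -1.9011
Solve by Cramer's rule:
  det = gamma(0)^2 - gamma(1)^2 = (4.2972)^2 - (-0.9467)^2 = 18.46592784 - 0.89624089 = 17.56968695
  phi_hat_1 = [gamma(1) gamma(0) - gamma(1) gamma(2)] / det = [(-0.9467)(4.2972) - (-0.9467)(-1.9011)] / 17.56968695 = -5.86793061 / 17.56968695 = -0.334
  phi_hat_2 = [gamma(0) gamma(2) - gamma(1)^2] / det = [(4.2972)(-1.9011) - (-0.9467)^2] / 17.56968695 = -9.06564781 / 17.56968695 = -0.516
So phi_hat = [-0.3340, -0.5160].
Therefore phi_hat_1 = -0.3340.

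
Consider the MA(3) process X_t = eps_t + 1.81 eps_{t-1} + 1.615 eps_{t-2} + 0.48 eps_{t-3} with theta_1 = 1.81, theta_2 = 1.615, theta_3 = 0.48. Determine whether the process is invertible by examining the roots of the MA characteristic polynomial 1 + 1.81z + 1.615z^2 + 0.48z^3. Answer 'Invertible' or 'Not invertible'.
\text{Invertible}

The MA(q) characteristic polynomial is P(z) = 1 + 1.81z + 1.615z^2 + 0.48z^3.
Invertibility requires all roots to lie outside the unit circle, i.e. |z| > 1 for every root.
Degree 3: look for a simple real root z0 first, then factor out (1 - z/z0) and solve the remaining quadratic.
Testing z0 = -2: P(-2) = 1 + (1.81)(-2) + (1.615)(-2)^2 + (0.48)(-2)^3
  = 1 + (-3.62) + (6.46) + (-3.84) = 0.  So z_0 = -2 is a root, |z_0| = 2.
Divide out the factor (1 + 0.5 z) = (1 - z/z0) (since 1/z0 = -0.5):
  P(z) = (1 + 0.5 z)(1 + (1.31) z + (0.96) z^2)
  [check: z-coef 1.31 - (-0.5) = 1.81; z^2-coef 0.96 - (-0.5)(1.31) = 1.615; z^3-coef -(-0.5)(0.96) = 0.48.]
Remaining roots from the quadratic factor 1 + (1.31) z + (0.96) z^2:
  Set 1 + (1.31) z + (0.96) z^2 = 0, i.e. a z^2 + b z + c = 0 with a = 0.96, b = 1.31, c = 1.
  Discriminant D = b^2 - 4ac = (1.31)^2 - 4*(0.96)*1 = 1.7161 - (3.84) = -2.1239.
  D < 0, so the roots are the complex-conjugate pair z = (-b +/- i sqrt(-D)) / (2a) = -0.6823 +/- 0.759i.
  For a conjugate pair |z|^2 = z * conj(z) = (product of roots) = c/a = 1/(0.96) = 1.041667, so |z| = sqrt(1.041667) = 1.0206 for both roots.
Moduli of all roots: 2.0000, 1.0206, 1.0206.
All moduli strictly greater than 1? Yes.
Verdict: Invertible.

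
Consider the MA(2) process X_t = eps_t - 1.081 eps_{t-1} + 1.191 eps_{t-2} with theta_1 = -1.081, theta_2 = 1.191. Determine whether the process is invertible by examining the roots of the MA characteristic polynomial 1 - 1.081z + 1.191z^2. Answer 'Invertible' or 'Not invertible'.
\text{Not invertible}

The MA(q) characteristic polynomial is P(z) = 1 - 1.081z + 1.191z^2.
Invertibility requires all roots to lie outside the unit circle, i.e. |z| > 1 for every root.
Set 1 + (-1.081) z + (1.191) z^2 = 0, i.e. a z^2 + b z + c = 0 with a = 1.191, b = -1.081, c = 1.
Discriminant D = b^2 - 4ac = (-1.081)^2 - 4*(1.191)*1 = 1.168561 - (4.764) = -3.595439.
D < 0, so the roots are the complex-conjugate pair z = (-b +/- i sqrt(-D)) / (2a) = 0.4538 +/- 0.796i.
For a conjugate pair |z|^2 = z * conj(z) = (product of roots) = c/a = 1/(1.191) = 0.839631, so |z| = sqrt(0.839631) = 0.9163 for both roots.
Moduli of all roots: 0.9163, 0.9163.
All moduli strictly greater than 1? No.
Verdict: Not invertible.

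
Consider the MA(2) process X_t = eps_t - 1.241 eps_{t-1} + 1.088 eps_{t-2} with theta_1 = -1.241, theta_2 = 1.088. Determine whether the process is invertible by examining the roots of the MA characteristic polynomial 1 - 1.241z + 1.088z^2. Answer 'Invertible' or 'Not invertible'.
\text{Not invertible}

The MA(q) characteristic polynomial is P(z) = 1 - 1.241z + 1.088z^2.
Invertibility requires all roots to lie outside the unit circle, i.e. |z| > 1 for every root.
Set 1 + (-1.241) z + (1.088) z^2 = 0, i.e. a z^2 + b z + c = 0 with a = 1.088, b = -1.241, c = 1.
Discriminant D = b^2 - 4ac = (-1.241)^2 - 4*(1.088)*1 = 1.540081 - (4.352) = -2.811919.
D < 0, so the roots are the complex-conjugate pair z = (-b +/- i sqrt(-D)) / (2a) = 0.5703 +/- 0.7706i.
For a conjugate pair |z|^2 = z * conj(z) = (product of roots) = c/a = 1/(1.088) = 0.919118, so |z| = sqrt(0.919118) = 0.9587 for both roots.
Moduli of all roots: 0.9587, 0.9587.
All moduli strictly greater than 1? No.
Verdict: Not invertible.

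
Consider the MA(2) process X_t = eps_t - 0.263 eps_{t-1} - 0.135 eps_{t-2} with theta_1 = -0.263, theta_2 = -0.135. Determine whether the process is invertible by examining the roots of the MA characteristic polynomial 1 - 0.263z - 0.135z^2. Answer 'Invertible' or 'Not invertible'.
\text{Invertible}

The MA(q) characteristic polynomial is P(z) = 1 - 0.263z - 0.135z^2.
Invertibility requires all roots to lie outside the unit circle, i.e. |z| > 1 for every root.
Set 1 + (-0.263) z + (-0.135) z^2 = 0, i.e. a z^2 + b z + c = 0 with a = -0.135, b = -0.263, c = 1.
Discriminant D = b^2 - 4ac = (-0.263)^2 - 4*(-0.135)*1 = 0.069169 - (-0.54) = 0.609169.
D >= 0, so the roots are real: z = (-b +/- sqrt(D)) / (2a) = (0.263 +/- 0.780493) / (-0.27).
  z_1 = (0.263 + 0.780493) / (-0.27) = -3.8648,   |z_1| = 3.8648.
  z_2 = (0.263 - 0.780493) / (-0.27) = 1.9166,   |z_2| = 1.9166.
Moduli of all roots: 3.8648, 1.9166.
All moduli strictly greater than 1? Yes.
Verdict: Invertible.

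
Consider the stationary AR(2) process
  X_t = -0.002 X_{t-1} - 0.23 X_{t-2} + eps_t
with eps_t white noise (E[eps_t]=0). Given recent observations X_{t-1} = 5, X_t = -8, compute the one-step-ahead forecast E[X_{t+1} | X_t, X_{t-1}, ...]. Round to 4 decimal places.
E[X_{t+1} \mid \mathcal F_t] = -1.1340

For an AR(p) model X_t = c + sum_i phi_i X_{t-i} + eps_t, the
one-step-ahead conditional mean is
  E[X_{t+1} | X_t, ...] = c + sum_i phi_i X_{t+1-i}.
Substitute known values:
  E[X_{t+1} | ...] = (-0.002) * (-8) + (-0.23) * (5)
                   = -1.1340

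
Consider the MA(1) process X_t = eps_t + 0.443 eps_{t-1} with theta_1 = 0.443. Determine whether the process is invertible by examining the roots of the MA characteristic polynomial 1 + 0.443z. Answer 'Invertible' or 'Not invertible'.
\text{Invertible}

The MA(q) characteristic polynomial is P(z) = 1 + 0.443z.
Invertibility requires all roots to lie outside the unit circle, i.e. |z| > 1 for every root.
This is linear in z: 1 + (0.443) z = 0  =>  z = -1/(0.443) = -2.257336,  |z| = 2.257336.
Moduli of all roots: 2.2573.
All moduli strictly greater than 1? Yes.
Verdict: Invertible.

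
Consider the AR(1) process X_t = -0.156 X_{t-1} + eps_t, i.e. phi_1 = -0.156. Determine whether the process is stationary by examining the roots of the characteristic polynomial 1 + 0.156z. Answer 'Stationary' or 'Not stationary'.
\text{Stationary}

The AR(p) characteristic polynomial is P(z) = 1 + 0.156z.
Stationarity requires all roots to lie outside the unit circle, i.e. |z| > 1 for every root.
This is linear in z: 1 + (0.156) z = 0  =>  z = -1/(0.156) = -6.410256,  |z| = 6.410256.
Moduli of all roots: 6.4103.
All moduli strictly greater than 1? Yes.
Verdict: Stationary.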